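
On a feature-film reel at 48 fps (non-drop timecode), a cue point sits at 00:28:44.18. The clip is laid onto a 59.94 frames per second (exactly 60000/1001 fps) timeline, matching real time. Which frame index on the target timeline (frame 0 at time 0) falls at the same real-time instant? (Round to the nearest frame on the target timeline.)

frame 103359

Source frame index: (0×3600 + 28×60 + 44) × 48 + 18 = 82770.
Real time: 82770 / (48) = 13795/8 s.
Target frame: (13795/8) × (60000/1001) = 103462500/1001 ≈ 103359.141 → 103359.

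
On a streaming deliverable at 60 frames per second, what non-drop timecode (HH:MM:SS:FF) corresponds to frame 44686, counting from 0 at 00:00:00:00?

44686 ÷ 60 = 744 full seconds, remainder 46 frames.
744 s = 0 h 12 min 24 s.
Timecode: 00:12:24:46.

00:12:24:46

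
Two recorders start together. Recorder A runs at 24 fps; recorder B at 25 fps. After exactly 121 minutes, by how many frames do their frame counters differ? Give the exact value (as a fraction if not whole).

121 min = 7260 s.
A emits 24 × 7260 = 174240 frames; B emits 25 × 7260 = 181500.
Difference = 7260 frames; B is ahead of A.

7260 frames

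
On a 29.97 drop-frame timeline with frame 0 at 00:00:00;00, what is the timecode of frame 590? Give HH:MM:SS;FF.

Ten DF minutes hold 17982 frames, so frame 590 lies in block 0 (frames 0–17981) with 590 frames into that block.
The block's first minute is 1800 frames and the rest 1798 each; 590 frames reaches minute 0, so 0 × 18 + 0 × 2 = 0 labels have been skipped so far.
Adding those back, label number 590 + 0 = 590 at 30 labels/s is 19 s + 20 f = 0 h 0 min 19 s frame 20, i.e. 00:00:19;20.

00:00:19;20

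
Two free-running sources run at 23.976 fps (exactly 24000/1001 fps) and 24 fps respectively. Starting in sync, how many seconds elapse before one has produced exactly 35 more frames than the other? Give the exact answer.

35035/24 seconds

The gap grows by |24 − 24000/1001| = 24/1001 frames per second.
Time for a 35-frame gap: 35 ÷ (24/1001) = 35035/24 s.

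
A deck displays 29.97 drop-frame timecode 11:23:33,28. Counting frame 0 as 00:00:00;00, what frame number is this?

1229188

Complete 10-minute blocks: 68, each 17982 frames → 1222776.
Remaining 3 whole minutes in the current block: 1800 + 2 × 1798 = 5396 frames.
Within the current minute: 33 × 30 + 28 − 2 = 1016 (labels ;00/;01 skipped at this minute). Total = 1222776 + 5396 + 1016 = 1229188.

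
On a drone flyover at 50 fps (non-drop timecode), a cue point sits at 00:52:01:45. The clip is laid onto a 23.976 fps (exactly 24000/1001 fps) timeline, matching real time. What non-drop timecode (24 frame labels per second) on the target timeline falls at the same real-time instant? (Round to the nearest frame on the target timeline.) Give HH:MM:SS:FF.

00:51:58:19

Source frame index: (0×3600 + 52×60 + 1) × 50 + 45 = 156095.
Real time: 156095 / (50) = 31219/10 s.
Target frame: (31219/10) × (24000/1001) = 74925600/1001 ≈ 74850.749 → 74851.
At 24 labels/s: frame 74851 → 00:51:58:19.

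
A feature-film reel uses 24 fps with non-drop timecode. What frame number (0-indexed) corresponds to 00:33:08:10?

Total seconds to the label: (0 × 3600 + 33 × 60 + 8) = 1988.
Frame index = 1988 × 24 + 10 = 47722.

frame 47722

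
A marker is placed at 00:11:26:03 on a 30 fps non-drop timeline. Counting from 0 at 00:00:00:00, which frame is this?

Total seconds to the label: (0 × 3600 + 11 × 60 + 26) = 686.
Frame index = 686 × 30 + 3 = 20583.

20583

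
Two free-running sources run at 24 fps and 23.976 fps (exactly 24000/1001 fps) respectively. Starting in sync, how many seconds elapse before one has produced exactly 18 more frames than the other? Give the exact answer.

The gap grows by |24000/1001 − 24| = 24/1001 frames per second.
Time for a 18-frame gap: 18 ÷ (24/1001) = 750.75 s.

750.75 seconds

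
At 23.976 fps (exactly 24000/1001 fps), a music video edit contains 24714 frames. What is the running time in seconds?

Running time = 24714 / (24000/1001) = 1030.77975 s.

1030.77975 seconds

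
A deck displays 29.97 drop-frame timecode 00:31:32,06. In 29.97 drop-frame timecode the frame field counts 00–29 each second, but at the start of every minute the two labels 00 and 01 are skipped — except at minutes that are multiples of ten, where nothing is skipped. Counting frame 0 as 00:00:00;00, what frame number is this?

As if non-drop at 30 labels/s: (0 × 3600 + 31 × 60 + 32) × 30 + 6 = 56766.
Minute boundaries passed: 31; those not divisible by 10: 31 − 3 = 28; dropped labels = 2 × 28 = 56.
Actual frame index = 56766 − 56 = 56710.

56710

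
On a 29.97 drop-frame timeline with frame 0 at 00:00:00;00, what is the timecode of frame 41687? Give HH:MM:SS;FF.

00:23:10;29

Each 10-minute DF block holds 10 × 60 × 30 − 9 × 2 = 17982 frames. 41687 ÷ 17982 → 2 full blocks, remainder 5723.
Within the partial block the first minute is 1800 frames and each further minute 1798, so 3 further minute boundaries passed. Total skipped labels = 18 × 2 + 2 × 3 = 42.
Non-drop label index = 41687 + 42 = 41729; at 30 labels/s that is 00:23:10:29, i.e. DF 00:23:10;29.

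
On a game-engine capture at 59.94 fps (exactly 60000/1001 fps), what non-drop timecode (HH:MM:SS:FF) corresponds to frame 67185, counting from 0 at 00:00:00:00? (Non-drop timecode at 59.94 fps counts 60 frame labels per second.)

67185 ÷ 60 = 1119 full seconds, remainder 45 frames.
1119 s = 0 h 18 min 39 s.
Timecode: 00:18:39:45.

00:18:39:45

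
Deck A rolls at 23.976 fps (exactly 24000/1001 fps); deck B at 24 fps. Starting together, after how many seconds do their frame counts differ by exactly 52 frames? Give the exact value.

13013/6 seconds

The gap grows by |24 − 24000/1001| = 24/1001 frames per second.
Time for a 52-frame gap: 52 ÷ (24/1001) = 13013/6 s.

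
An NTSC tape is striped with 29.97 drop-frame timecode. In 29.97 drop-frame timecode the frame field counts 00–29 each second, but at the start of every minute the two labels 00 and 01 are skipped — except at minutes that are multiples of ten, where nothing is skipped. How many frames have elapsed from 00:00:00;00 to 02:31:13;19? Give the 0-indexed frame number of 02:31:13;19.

271937

As if non-drop at 30 labels/s: (2 × 3600 + 31 × 60 + 13) × 30 + 19 = 272209.
Minute boundaries passed: 151; those not divisible by 10: 151 − 15 = 136; dropped labels = 2 × 136 = 272.
Actual frame index = 272209 − 272 = 271937.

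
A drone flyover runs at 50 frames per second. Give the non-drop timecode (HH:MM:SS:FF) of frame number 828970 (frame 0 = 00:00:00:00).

04:36:19:20

828970 ÷ 50 = 16579 full seconds, remainder 20 frames.
16579 s = 4 h 36 min 19 s.
Timecode: 04:36:19:20.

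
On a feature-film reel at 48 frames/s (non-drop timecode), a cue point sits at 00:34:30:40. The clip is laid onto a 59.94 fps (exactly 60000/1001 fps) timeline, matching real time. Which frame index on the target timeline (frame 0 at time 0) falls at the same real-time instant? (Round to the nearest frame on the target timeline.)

frame 124126

Source frame index: (0×3600 + 34×60 + 30) × 48 + 40 = 99400.
Real time: 99400 / (48) = 12425/6 s.
Target frame: (12425/6) × (60000/1001) = 17750000/143 ≈ 124125.874 → 124126.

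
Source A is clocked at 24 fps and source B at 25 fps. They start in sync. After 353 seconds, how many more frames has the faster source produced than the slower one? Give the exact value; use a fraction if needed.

353 frames

A emits 24 × 353 = 8472 frames; B emits 25 × 353 = 8825.
Difference = 353 frames; B is ahead of A.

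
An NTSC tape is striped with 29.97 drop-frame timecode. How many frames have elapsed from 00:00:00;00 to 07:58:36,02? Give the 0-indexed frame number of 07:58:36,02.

860620

As if non-drop at 30 labels/s: (7 × 3600 + 58 × 60 + 36) × 30 + 2 = 861482.
Minute boundaries passed: 478; those not divisible by 10: 478 − 47 = 431; dropped labels = 2 × 431 = 862.
Actual frame index = 861482 − 862 = 860620.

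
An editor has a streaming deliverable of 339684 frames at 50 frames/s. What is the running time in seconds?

6793.68 seconds

Running time = 339684 / (50) = 6793.68 s.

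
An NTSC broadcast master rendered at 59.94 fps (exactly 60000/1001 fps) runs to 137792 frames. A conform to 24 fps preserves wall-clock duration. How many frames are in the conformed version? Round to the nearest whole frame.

Frames at target rate = 137792 × (24) / (60000/1001) = 34482448/625 ≈ 55171.917.
Nearest whole frame: 55172.

55172 frames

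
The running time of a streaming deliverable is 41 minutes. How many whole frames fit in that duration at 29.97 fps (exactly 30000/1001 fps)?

73726 frames

41 min = 2460 s.
Frames = 2460 × 30000/1001 = 73800000/1001 ≈ 73726.2737.
Complete frames: 73726.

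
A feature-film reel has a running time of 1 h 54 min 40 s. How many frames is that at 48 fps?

330240 frames

1 h 54 min 40 s = 6880 s.
Frames = 6880 × 48 = 330240.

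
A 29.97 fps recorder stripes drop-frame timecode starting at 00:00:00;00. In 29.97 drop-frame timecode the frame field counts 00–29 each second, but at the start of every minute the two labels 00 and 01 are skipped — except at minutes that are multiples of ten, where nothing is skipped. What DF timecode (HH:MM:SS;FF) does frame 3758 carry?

Each 10-minute DF block holds 10 × 60 × 30 − 9 × 2 = 17982 frames. 3758 ÷ 17982 → 0 full blocks, remainder 3758.
Within the partial block the first minute is 1800 frames and each further minute 1798, so 2 further minute boundaries passed. Total skipped labels = 18 × 0 + 2 × 2 = 4.
Non-drop label index = 3758 + 4 = 3762; at 30 labels/s that is 00:02:05:12, i.e. DF 00:02:05;12.

00:02:05;12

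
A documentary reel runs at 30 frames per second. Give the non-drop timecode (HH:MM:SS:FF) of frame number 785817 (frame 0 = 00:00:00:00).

785817 ÷ 30 = 26193 full seconds, remainder 27 frames.
26193 s = 7 h 16 min 33 s.
Timecode: 07:16:33:27.

07:16:33:27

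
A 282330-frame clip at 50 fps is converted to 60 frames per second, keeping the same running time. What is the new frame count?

338796 frames

Target frames = source frames × (target rate / source rate) = 282330 × (60)/(50) = 282330 × 6/5 = 338796.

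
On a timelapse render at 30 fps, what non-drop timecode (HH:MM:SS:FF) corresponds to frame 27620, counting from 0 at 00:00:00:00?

00:15:20:20

27620 ÷ 30 = 920 full seconds, remainder 20 frames.
920 s = 0 h 15 min 20 s.
Timecode: 00:15:20:20.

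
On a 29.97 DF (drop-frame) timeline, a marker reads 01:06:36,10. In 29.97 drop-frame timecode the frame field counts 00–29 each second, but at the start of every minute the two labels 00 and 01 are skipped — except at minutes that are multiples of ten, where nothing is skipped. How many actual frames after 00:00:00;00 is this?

119770

Complete 10-minute blocks: 6, each 17982 frames → 107892.
Remaining 6 whole minutes in the current block: 1800 + 5 × 1798 = 10790 frames.
Within the current minute: 36 × 30 + 10 − 2 = 1088 (labels ;00/;01 skipped at this minute). Total = 107892 + 10790 + 1088 = 119770.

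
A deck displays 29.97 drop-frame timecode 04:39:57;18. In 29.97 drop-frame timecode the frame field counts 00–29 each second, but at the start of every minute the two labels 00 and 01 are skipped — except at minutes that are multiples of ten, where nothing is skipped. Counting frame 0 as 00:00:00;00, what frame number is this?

503424

Complete 10-minute blocks: 27, each 17982 frames → 485514.
Remaining 9 whole minutes in the current block: 1800 + 8 × 1798 = 16184 frames.
Within the current minute: 57 × 30 + 18 − 2 = 1726 (labels ;00/;01 skipped at this minute). Total = 485514 + 16184 + 1726 = 503424.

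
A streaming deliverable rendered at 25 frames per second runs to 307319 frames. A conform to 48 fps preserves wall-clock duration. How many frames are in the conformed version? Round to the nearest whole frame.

590052 frames

Frames at target rate = 307319 × (48) / (25) = 14751312/25 ≈ 590052.480.
Nearest whole frame: 590052.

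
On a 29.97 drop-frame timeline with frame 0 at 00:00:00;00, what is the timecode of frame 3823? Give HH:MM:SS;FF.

Each 10-minute DF block holds 10 × 60 × 30 − 9 × 2 = 17982 frames. 3823 ÷ 17982 → 0 full blocks, remainder 3823.
Within the partial block the first minute is 1800 frames and each further minute 1798, so 2 further minute boundaries passed. Total skipped labels = 18 × 0 + 2 × 2 = 4.
Non-drop label index = 3823 + 4 = 3827; at 30 labels/s that is 00:02:07:17, i.e. DF 00:02:07;17.

00:02:07;17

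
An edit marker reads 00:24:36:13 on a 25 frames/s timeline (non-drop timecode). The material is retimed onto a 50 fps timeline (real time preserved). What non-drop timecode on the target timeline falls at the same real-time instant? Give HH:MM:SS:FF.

Source frame index: (0×3600 + 24×60 + 36) × 25 + 13 = 36913.
Real time: 36913 / (25) = 36913/25 s.
Target frame: (36913/25) × (50) = 73826.
At 50 labels/s: frame 73826 → 00:24:36:26.

00:24:36:26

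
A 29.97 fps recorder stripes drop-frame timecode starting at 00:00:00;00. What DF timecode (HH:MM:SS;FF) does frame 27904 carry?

00:15:31;02

Each 10-minute DF block holds 10 × 60 × 30 − 9 × 2 = 17982 frames. 27904 ÷ 17982 → 1 full block, remainder 9922.
Within the partial block the first minute is 1800 frames and each further minute 1798, so 5 further minute boundaries passed. Total skipped labels = 18 × 1 + 2 × 5 = 28.
Non-drop label index = 27904 + 28 = 27932; at 30 labels/s that is 00:15:31:02, i.e. DF 00:15:31;02.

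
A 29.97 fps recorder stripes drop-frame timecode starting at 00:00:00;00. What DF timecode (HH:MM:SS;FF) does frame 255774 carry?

02:22:14;10

Ten DF minutes hold 17982 frames, so frame 255774 lies in block 14 (frames 251748–269729) with 4026 frames into that block.
The block's first minute is 1800 frames and the rest 1798 each; 4026 frames reaches minute 2, so 14 × 18 + 2 × 2 = 256 labels have been skipped so far.
Adding those back, label number 255774 + 256 = 256030 at 30 labels/s is 8534 s + 10 f = 2 h 22 min 14 s frame 10, i.e. 02:22:14;10.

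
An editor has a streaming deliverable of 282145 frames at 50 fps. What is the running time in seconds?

Running time = 282145 / (50) = 5642.9 s.

5642.9 seconds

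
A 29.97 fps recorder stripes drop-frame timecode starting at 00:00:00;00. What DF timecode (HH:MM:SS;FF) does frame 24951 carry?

00:13:52;15

Each 10-minute DF block holds 10 × 60 × 30 − 9 × 2 = 17982 frames. 24951 ÷ 17982 → 1 full block, remainder 6969.
Within the partial block the first minute is 1800 frames and each further minute 1798, so 3 further minute boundaries passed. Total skipped labels = 18 × 1 + 2 × 3 = 24.
Non-drop label index = 24951 + 24 = 24975; at 30 labels/s that is 00:13:52:15, i.e. DF 00:13:52;15.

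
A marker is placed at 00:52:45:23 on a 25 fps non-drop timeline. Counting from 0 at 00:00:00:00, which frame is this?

Total seconds to the label: (0 × 3600 + 52 × 60 + 45) = 3165.
Frame index = 3165 × 25 + 23 = 79148.

frame 79148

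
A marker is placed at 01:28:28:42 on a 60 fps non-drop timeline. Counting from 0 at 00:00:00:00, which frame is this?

Total seconds to the label: (1 × 3600 + 28 × 60 + 28) = 5308.
Frame index = 5308 × 60 + 42 = 318522.

frame 318522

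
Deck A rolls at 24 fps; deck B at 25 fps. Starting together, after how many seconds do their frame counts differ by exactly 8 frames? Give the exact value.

8 seconds

The gap grows by |25 − 24| = 1 frame per second.
Time for a 8-frame gap: 8 ÷ (1) = 8 s.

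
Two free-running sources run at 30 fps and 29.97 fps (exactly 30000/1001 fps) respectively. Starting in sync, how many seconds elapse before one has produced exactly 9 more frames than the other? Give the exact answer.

300.3 seconds

The gap grows by |30000/1001 − 30| = 30/1001 frames per second.
Time for a 9-frame gap: 9 ÷ (30/1001) = 300.3 s.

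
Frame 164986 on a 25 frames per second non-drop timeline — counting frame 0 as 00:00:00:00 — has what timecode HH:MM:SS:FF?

01:49:59:11

164986 ÷ 25 = 6599 full seconds, remainder 11 frames.
6599 s = 1 h 49 min 59 s.
Timecode: 01:49:59:11.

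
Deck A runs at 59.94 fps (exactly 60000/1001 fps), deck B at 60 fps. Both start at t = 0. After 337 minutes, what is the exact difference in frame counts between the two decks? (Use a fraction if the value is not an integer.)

1213200/1001 frames

337 min = 20220 s.
A emits 60000/1001 × 20220 = 1213200000/1001 frames; B emits 60 × 20220 = 1213200.
Difference = 1213200/1001 frames (≈ 1211.9880); B is ahead of A.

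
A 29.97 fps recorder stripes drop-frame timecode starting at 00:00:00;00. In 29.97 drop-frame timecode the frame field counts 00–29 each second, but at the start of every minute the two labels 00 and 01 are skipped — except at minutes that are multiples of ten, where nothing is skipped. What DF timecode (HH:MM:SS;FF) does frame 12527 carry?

Ten DF minutes hold 17982 frames, so frame 12527 lies in block 0 (frames 0–17981) with 12527 frames into that block.
The block's first minute is 1800 frames and the rest 1798 each; 12527 frames reaches minute 6, so 0 × 18 + 6 × 2 = 12 labels have been skipped so far.
Adding those back, label number 12527 + 12 = 12539 at 30 labels/s is 417 s + 29 f = 0 h 6 min 57 s frame 29, i.e. 00:06:57;29.

00:06:57;29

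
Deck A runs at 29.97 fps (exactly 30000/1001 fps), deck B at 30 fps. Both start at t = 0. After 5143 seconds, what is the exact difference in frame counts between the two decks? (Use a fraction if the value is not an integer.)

A emits 30000/1001 × 5143 = 154290000/1001 frames; B emits 30 × 5143 = 154290.
Difference = 154290/1001 frames (≈ 154.1359); B is ahead of A.

154290/1001 frames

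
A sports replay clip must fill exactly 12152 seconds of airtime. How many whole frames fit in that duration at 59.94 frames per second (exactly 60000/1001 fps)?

728391 frames

Frames = 12152 × 60000/1001 = 104160000/143 ≈ 728391.6084.
Complete frames: 728391.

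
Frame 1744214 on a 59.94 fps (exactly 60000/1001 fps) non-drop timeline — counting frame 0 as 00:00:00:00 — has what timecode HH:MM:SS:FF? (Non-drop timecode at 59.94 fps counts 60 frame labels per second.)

1744214 ÷ 60 = 29070 full seconds, remainder 14 frames.
29070 s = 8 h 4 min 30 s.
Timecode: 08:04:30:14.

08:04:30:14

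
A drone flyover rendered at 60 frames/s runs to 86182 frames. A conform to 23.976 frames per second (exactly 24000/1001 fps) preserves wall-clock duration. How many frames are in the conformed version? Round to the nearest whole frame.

34438 frames

Frames at target rate = 86182 × (24000/1001) / (60) = 34472800/1001 ≈ 34438.362.
Nearest whole frame: 34438.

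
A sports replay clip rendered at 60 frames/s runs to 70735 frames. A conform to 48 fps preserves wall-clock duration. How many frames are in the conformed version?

56588 frames

Target frames = source frames × (target rate / source rate) = 70735 × (48)/(60) = 70735 × 4/5 = 56588.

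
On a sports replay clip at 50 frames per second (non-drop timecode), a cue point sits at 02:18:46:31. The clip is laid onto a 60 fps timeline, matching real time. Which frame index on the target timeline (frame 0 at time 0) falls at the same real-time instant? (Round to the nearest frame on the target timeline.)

Source frame index: (2×3600 + 18×60 + 46) × 50 + 31 = 416331.
Real time: 416331 / (50) = 416331/50 s.
Target frame: (416331/50) × (60) = 2497986/5 ≈ 499597.200 → 499597.

frame 499597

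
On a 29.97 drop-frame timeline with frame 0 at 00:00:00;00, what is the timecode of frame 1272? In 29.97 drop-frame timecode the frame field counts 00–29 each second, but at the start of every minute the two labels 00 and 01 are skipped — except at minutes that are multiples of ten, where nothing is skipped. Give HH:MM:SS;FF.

00:00:42;12

Each 10-minute DF block holds 10 × 60 × 30 − 9 × 2 = 17982 frames. 1272 ÷ 17982 → 0 full blocks, remainder 1272.
Within the partial block the first minute is 1800 frames and each further minute 1798, so 0 further minute boundaries passed. Total skipped labels = 18 × 0 + 2 × 0 = 0.
Non-drop label index = 1272 + 0 = 1272; at 30 labels/s that is 00:00:42:12, i.e. DF 00:00:42;12.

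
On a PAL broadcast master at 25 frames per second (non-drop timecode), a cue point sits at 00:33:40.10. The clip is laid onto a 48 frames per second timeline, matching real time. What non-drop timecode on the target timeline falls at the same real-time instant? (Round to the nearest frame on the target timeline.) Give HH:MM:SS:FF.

Source frame index: (0×3600 + 33×60 + 40) × 25 + 10 = 50510.
Real time: 50510 / (25) = 10102/5 s.
Target frame: (10102/5) × (48) = 484896/5 ≈ 96979.200 → 96979.
At 48 labels/s: frame 96979 → 00:33:40:19.

00:33:40:19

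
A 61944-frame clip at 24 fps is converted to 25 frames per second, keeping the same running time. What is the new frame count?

Target frames = source frames × (target rate / source rate) = 61944 × (25)/(24) = 61944 × 25/24 = 64525.

64525 frames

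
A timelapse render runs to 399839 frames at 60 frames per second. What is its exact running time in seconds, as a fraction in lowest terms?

Running time = 399839 ÷ (60) = 399839 × 1/60 = 399839/60 s.

399839/60 seconds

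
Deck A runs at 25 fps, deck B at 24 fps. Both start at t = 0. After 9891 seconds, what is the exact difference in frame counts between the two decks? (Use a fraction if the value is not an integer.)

A emits 25 × 9891 = 247275 frames; B emits 24 × 9891 = 237384.
Difference = 9891 frames; B is behind A.

9891 frames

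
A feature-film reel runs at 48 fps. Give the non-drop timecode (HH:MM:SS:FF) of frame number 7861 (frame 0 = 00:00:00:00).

7861 ÷ 48 = 163 full seconds, remainder 37 frames.
163 s = 0 h 2 min 43 s.
Timecode: 00:02:43:37.

00:02:43:37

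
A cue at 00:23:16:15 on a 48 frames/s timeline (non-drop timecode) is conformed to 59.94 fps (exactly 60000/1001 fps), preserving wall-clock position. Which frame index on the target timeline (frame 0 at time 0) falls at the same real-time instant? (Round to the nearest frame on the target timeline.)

Source frame index: (0×3600 + 23×60 + 16) × 48 + 15 = 67023.
Real time: 67023 / (48) = 22341/16 s.
Target frame: (22341/16) × (60000/1001) = 7616250/91 ≈ 83695.055 → 83695.

frame 83695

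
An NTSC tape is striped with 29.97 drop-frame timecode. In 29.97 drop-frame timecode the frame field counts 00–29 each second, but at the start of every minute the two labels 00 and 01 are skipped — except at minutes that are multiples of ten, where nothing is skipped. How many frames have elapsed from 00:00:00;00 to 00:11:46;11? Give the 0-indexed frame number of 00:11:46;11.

21171

Complete 10-minute blocks: 1, each 17982 frames → 17982.
Remaining 1 whole minute in the current block: 1800 + 0 × 1798 = 1800 frames.
Within the current minute: 46 × 30 + 11 − 2 = 1389 (labels ;00/;01 skipped at this minute). Total = 17982 + 1800 + 1389 = 21171.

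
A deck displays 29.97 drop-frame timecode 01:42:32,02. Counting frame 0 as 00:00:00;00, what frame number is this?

184378

As if non-drop at 30 labels/s: (1 × 3600 + 42 × 60 + 32) × 30 + 2 = 184562.
Minute boundaries passed: 102; those not divisible by 10: 102 − 10 = 92; dropped labels = 2 × 92 = 184.
Actual frame index = 184562 − 184 = 184378.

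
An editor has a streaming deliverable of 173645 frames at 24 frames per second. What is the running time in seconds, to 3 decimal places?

7235.208 seconds

Running time = 173645 × 1/24 = 173645/24 s ≈ 7235.208 s.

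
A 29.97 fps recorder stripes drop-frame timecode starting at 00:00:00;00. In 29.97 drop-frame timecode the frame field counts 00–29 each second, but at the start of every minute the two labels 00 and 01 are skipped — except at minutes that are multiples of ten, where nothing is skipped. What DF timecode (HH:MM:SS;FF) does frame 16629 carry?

00:09:14;27

Ten DF minutes hold 17982 frames, so frame 16629 lies in block 0 (frames 0–17981) with 16629 frames into that block.
The block's first minute is 1800 frames and the rest 1798 each; 16629 frames reaches minute 9, so 0 × 18 + 9 × 2 = 18 labels have been skipped so far.
Adding those back, label number 16629 + 18 = 16647 at 30 labels/s is 554 s + 27 f = 0 h 9 min 14 s frame 27, i.e. 00:09:14;27.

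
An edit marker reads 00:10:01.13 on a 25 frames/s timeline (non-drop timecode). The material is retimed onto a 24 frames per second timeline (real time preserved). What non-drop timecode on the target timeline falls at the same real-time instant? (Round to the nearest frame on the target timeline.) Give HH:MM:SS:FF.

00:10:01:12

Source frame index: (0×3600 + 10×60 + 1) × 25 + 13 = 15038.
Real time: 15038 / (25) = 15038/25 s.
Target frame: (15038/25) × (24) = 360912/25 ≈ 14436.480 → 14436.
At 24 labels/s: frame 14436 → 00:10:01:12.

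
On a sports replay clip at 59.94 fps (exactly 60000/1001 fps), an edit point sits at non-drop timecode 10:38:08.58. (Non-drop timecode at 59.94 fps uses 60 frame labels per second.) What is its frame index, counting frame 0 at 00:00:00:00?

frame 2297338

Total seconds to the label: (10 × 3600 + 38 × 60 + 8) = 38288.
Frame index = 38288 × 60 + 58 = 2297338.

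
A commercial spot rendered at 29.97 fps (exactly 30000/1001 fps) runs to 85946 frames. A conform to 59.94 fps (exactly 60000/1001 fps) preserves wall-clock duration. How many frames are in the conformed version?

171892 frames

Target frames = source frames × (target rate / source rate) = 85946 × (60000/1001)/(30000/1001) = 85946 × 2 = 171892.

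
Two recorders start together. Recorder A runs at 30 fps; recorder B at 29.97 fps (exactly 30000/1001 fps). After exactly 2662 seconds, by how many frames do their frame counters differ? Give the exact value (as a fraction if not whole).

7260/91 frames

A emits 30 × 2662 = 79860 frames; B emits 30000/1001 × 2662 = 7260000/91.
Difference = 7260/91 frames (≈ 79.7802); B is behind A.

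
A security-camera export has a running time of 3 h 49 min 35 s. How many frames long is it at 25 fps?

344375 frames

3 h 49 min 35 s = 13775 s.
Frames = 13775 × 25 = 344375.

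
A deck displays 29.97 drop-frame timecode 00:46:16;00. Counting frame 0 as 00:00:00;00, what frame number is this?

Complete 10-minute blocks: 4, each 17982 frames → 71928.
Remaining 6 whole minutes in the current block: 1800 + 5 × 1798 = 10790 frames.
Within the current minute: 16 × 30 + 0 − 2 = 478 (labels ;00/;01 skipped at this minute). Total = 71928 + 10790 + 478 = 83196.

83196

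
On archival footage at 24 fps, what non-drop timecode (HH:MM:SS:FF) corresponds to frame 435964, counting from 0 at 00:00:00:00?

435964 ÷ 24 = 18165 full seconds, remainder 4 frames.
18165 s = 5 h 2 min 45 s.
Timecode: 05:02:45:04.

05:02:45:04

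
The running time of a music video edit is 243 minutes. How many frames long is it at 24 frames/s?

243 min = 14580 s.
Frames = 14580 × 24 = 349920.

349920 frames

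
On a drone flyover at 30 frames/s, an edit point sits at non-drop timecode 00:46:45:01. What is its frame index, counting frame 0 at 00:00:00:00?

Total seconds to the label: (0 × 3600 + 46 × 60 + 45) = 2805.
Frame index = 2805 × 30 + 1 = 84151.

84151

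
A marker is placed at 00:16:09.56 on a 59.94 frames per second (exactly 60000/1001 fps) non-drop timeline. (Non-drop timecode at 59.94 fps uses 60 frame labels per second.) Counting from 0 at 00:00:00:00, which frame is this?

frame 58196

Total seconds to the label: (0 × 3600 + 16 × 60 + 9) = 969.
Frame index = 969 × 60 + 56 = 58196.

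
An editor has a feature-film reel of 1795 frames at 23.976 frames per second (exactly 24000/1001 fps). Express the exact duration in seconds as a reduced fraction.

Running time = 1795 ÷ (24000/1001) = 1795 × 1001/24000 = 359359/4800 s.

359359/4800 seconds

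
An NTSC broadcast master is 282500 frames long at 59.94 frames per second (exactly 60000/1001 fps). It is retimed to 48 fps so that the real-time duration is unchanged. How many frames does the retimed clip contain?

Target frames = source frames × (target rate / source rate) = 282500 × (48)/(60000/1001) = 282500 × 1001/1250 = 226226.

226226 frames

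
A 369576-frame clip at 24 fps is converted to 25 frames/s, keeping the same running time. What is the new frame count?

384975 frames

Target frames = source frames × (target rate / source rate) = 369576 × (25)/(24) = 369576 × 25/24 = 384975.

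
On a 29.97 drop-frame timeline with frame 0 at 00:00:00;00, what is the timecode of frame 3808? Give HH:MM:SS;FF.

Ten DF minutes hold 17982 frames, so frame 3808 lies in block 0 (frames 0–17981) with 3808 frames into that block.
The block's first minute is 1800 frames and the rest 1798 each; 3808 frames reaches minute 2, so 0 × 18 + 2 × 2 = 4 labels have been skipped so far.
Adding those back, label number 3808 + 4 = 3812 at 30 labels/s is 127 s + 2 f = 0 h 2 min 7 s frame 2, i.e. 00:02:07;02.

00:02:07;02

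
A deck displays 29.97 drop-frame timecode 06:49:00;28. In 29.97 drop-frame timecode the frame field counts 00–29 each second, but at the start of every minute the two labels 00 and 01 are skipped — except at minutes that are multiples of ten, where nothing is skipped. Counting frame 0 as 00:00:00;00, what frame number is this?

735490

As if non-drop at 30 labels/s: (6 × 3600 + 49 × 60 + 0) × 30 + 28 = 736228.
Minute boundaries passed: 409; those not divisible by 10: 409 − 40 = 369; dropped labels = 2 × 369 = 738.
Actual frame index = 736228 − 738 = 735490.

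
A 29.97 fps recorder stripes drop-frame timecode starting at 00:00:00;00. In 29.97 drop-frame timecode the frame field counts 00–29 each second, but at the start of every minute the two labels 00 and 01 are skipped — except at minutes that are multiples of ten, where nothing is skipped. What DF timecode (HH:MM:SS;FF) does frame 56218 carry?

Each 10-minute DF block holds 10 × 60 × 30 − 9 × 2 = 17982 frames. 56218 ÷ 17982 → 3 full blocks, remainder 2272.
Within the partial block the first minute is 1800 frames and each further minute 1798, so 1 further minute boundary passed. Total skipped labels = 18 × 3 + 2 × 1 = 56.
Non-drop label index = 56218 + 56 = 56274; at 30 labels/s that is 00:31:15:24, i.e. DF 00:31:15;24.

00:31:15;24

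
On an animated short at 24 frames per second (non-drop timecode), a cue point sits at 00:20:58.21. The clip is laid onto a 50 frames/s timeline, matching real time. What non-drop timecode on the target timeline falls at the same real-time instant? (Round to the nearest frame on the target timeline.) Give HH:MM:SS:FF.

00:20:58:44

Source frame index: (0×3600 + 20×60 + 58) × 24 + 21 = 30213.
Real time: 30213 / (24) = 10071/8 s.
Target frame: (10071/8) × (50) = 251775/4 ≈ 62943.750 → 62944.
At 50 labels/s: frame 62944 → 00:20:58:44.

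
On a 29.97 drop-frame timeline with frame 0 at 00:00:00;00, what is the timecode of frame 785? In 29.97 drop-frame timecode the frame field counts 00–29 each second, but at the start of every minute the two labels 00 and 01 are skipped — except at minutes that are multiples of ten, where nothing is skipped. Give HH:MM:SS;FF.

Each 10-minute DF block holds 10 × 60 × 30 − 9 × 2 = 17982 frames. 785 ÷ 17982 → 0 full blocks, remainder 785.
Within the partial block the first minute is 1800 frames and each further minute 1798, so 0 further minute boundaries passed. Total skipped labels = 18 × 0 + 2 × 0 = 0.
Non-drop label index = 785 + 0 = 785; at 30 labels/s that is 00:00:26:05, i.e. DF 00:00:26;05.

00:00:26;05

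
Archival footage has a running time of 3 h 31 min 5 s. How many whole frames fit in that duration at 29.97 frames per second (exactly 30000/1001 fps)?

379570 frames

3 h 31 min 5 s = 12665 s.
Frames = 12665 × 30000/1001 = 379950000/1001 ≈ 379570.4296.
Complete frames: 379570.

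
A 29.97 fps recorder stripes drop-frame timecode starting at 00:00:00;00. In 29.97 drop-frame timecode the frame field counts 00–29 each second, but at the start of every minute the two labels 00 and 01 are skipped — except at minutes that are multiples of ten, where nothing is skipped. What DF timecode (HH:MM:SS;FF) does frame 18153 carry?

Each 10-minute DF block holds 10 × 60 × 30 − 9 × 2 = 17982 frames. 18153 ÷ 17982 → 1 full block, remainder 171.
Within the partial block the first minute is 1800 frames and each further minute 1798, so 0 further minute boundaries passed. Total skipped labels = 18 × 1 + 2 × 0 = 18.
Non-drop label index = 18153 + 18 = 18171; at 30 labels/s that is 00:10:05:21, i.e. DF 00:10:05;21.

00:10:05;21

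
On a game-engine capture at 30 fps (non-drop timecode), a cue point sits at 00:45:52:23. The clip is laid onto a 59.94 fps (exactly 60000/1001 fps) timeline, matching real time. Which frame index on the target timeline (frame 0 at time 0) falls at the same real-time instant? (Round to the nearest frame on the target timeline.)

Source frame index: (0×3600 + 45×60 + 52) × 30 + 23 = 82583.
Real time: 82583 / (30) = 82583/30 s.
Target frame: (82583/30) × (60000/1001) = 165166000/1001 ≈ 165000.999 → 165001.

frame 165001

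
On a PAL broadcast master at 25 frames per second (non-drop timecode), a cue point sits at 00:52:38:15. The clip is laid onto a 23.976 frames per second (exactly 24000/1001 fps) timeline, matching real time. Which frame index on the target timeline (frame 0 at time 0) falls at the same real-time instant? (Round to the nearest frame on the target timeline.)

Source frame index: (0×3600 + 52×60 + 38) × 25 + 15 = 78965.
Real time: 78965 / (25) = 15793/5 s.
Target frame: (15793/5) × (24000/1001) = 75806400/1001 ≈ 75730.669 → 75731.

frame 75731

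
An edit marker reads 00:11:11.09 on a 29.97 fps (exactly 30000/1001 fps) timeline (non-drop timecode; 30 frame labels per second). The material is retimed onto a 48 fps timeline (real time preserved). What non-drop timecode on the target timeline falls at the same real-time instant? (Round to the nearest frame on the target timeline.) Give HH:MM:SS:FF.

00:11:11:47

Source frame index: (0×3600 + 11×60 + 11) × 30 + 9 = 20139.
Real time: 20139 / (30000/1001) = 6719713/10000 s.
Target frame: (6719713/10000) × (48) = 20159139/625 ≈ 32254.622 → 32255.
At 48 labels/s: frame 32255 → 00:11:11:47.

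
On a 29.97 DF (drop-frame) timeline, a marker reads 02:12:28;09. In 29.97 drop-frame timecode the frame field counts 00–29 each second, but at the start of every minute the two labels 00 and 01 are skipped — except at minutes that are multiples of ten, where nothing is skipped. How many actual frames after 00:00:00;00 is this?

As if non-drop at 30 labels/s: (2 × 3600 + 12 × 60 + 28) × 30 + 9 = 238449.
Minute boundaries passed: 132; those not divisible by 10: 132 − 13 = 119; dropped labels = 2 × 119 = 238.
Actual frame index = 238449 − 238 = 238211.

238211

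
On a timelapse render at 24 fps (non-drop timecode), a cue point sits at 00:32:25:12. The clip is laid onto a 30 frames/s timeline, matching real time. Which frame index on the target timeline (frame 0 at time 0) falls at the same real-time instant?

frame 58365

Source frame index: (0×3600 + 32×60 + 25) × 24 + 12 = 46692.
Real time: 46692 / (24) = 3891/2 s.
Target frame: (3891/2) × (30) = 58365.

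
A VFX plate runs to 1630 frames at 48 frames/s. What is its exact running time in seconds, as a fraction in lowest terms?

Running time = 1630 ÷ (48) = 1630 × 1/48 = 815/24 s.

815/24 seconds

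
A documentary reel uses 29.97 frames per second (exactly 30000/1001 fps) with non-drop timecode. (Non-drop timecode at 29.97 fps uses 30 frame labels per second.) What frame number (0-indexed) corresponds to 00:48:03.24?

Total seconds to the label: (0 × 3600 + 48 × 60 + 3) = 2883.
Frame index = 2883 × 30 + 24 = 86514.

86514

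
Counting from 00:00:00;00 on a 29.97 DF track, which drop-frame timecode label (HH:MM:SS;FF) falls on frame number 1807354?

16:45:05;14

Each 10-minute DF block holds 10 × 60 × 30 − 9 × 2 = 17982 frames. 1807354 ÷ 17982 → 100 full blocks, remainder 9154.
Within the partial block the first minute is 1800 frames and each further minute 1798, so 5 further minute boundaries passed. Total skipped labels = 18 × 100 + 2 × 5 = 1810.
Non-drop label index = 1807354 + 1810 = 1809164; at 30 labels/s that is 16:45:05:14, i.e. DF 16:45:05;14.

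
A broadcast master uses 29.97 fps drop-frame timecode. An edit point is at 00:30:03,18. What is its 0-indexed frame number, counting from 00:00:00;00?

Complete 10-minute blocks: 3, each 17982 frames → 53946.
Remaining 0 whole minutes in the current block: 0 frames.
Within the current minute: 3 × 30 + 18 = 108. Total = 53946 + 0 + 108 = 54054.

54054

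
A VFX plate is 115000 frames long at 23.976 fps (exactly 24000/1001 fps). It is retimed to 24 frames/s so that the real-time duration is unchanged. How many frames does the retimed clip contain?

Target frames = source frames × (target rate / source rate) = 115000 × (24)/(24000/1001) = 115000 × 1001/1000 = 115115.

115115 frames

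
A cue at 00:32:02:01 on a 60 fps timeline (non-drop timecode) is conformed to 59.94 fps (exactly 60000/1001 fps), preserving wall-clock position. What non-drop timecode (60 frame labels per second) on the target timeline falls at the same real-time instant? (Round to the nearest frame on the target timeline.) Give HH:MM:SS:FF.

Source frame index: (0×3600 + 32×60 + 2) × 60 + 1 = 115321.
Real time: 115321 / (60) = 115321/60 s.
Target frame: (115321/60) × (60000/1001) = 115321000/1001 ≈ 115205.794 → 115206.
At 60 labels/s: frame 115206 → 00:32:00:06.

00:32:00:06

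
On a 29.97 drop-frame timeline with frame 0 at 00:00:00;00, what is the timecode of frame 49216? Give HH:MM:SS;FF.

Each 10-minute DF block holds 10 × 60 × 30 − 9 × 2 = 17982 frames. 49216 ÷ 17982 → 2 full blocks, remainder 13252.
Within the partial block the first minute is 1800 frames and each further minute 1798, so 7 further minute boundaries passed. Total skipped labels = 18 × 2 + 2 × 7 = 50.
Non-drop label index = 49216 + 50 = 49266; at 30 labels/s that is 00:27:22:06, i.e. DF 00:27:22;06.

00:27:22;06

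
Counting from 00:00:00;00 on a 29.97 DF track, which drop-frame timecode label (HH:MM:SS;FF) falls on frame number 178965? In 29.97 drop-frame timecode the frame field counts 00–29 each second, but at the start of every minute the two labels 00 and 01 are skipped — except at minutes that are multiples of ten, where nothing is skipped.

01:39:31;15

Each 10-minute DF block holds 10 × 60 × 30 − 9 × 2 = 17982 frames. 178965 ÷ 17982 → 9 full blocks, remainder 17127.
Within the partial block the first minute is 1800 frames and each further minute 1798, so 9 further minute boundaries passed. Total skipped labels = 18 × 9 + 2 × 9 = 180.
Non-drop label index = 178965 + 180 = 179145; at 30 labels/s that is 01:39:31:15, i.e. DF 01:39:31;15.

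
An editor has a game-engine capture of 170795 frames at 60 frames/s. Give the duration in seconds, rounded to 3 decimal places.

2846.583 seconds

Running time = 170795 × 1/60 = 34159/12 s ≈ 2846.583 s.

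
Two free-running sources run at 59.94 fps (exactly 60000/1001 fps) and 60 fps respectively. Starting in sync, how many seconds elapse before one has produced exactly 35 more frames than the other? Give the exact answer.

The gap grows by |60 − 60000/1001| = 60/1001 frames per second.
Time for a 35-frame gap: 35 ÷ (60/1001) = 7007/12 s.

7007/12 seconds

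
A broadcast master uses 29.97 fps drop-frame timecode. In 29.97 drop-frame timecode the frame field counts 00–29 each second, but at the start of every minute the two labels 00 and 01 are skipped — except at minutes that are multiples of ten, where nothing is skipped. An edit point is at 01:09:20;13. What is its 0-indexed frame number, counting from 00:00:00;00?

As if non-drop at 30 labels/s: (1 × 3600 + 9 × 60 + 20) × 30 + 13 = 124813.
Minute boundaries passed: 69; those not divisible by 10: 69 − 6 = 63; dropped labels = 2 × 63 = 126.
Actual frame index = 124813 − 126 = 124687.

124687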